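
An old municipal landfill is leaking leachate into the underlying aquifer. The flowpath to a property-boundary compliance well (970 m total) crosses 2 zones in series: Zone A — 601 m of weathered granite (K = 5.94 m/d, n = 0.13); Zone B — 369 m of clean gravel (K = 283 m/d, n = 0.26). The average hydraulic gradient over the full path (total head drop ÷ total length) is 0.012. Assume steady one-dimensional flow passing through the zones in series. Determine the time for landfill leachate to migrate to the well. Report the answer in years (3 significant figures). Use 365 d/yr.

For zones in series the flux q is common to all zones; the equivalent conductivity is the harmonic (thickness-weighted) mean, K_eq = L_total / Σ(L_j/K_j).
Σ(L/K) = 601/5.94 + 369/283 = 101.2 + 1.304 = 102.5 d
K_eq = L_total / Σ(L/K) = 970 / 102.5 = 9.465 m/d
q = K_eq · i = 9.465 × 0.012 = 0.1136 m/d (same in every zone)
Zone A: v = q/n = 0.1136/0.13 = 0.8737 m/d → t_A = 601/0.8737 = 687.9 d
Zone B: v = q/n = 0.1136/0.26 = 0.4368 m/d → t_B = 369/0.4368 = 844.7 d
Total t = 687.9 + 844.7 = 1533 d
   = 1533 / 365 = 4.20 yr

4.20 years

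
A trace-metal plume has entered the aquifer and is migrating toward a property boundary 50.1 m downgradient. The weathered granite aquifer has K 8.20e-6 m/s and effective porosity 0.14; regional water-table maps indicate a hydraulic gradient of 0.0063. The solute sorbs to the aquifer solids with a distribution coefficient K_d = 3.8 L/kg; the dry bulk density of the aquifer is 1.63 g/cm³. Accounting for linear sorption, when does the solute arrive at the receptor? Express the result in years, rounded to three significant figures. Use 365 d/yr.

K = 8.20e-6 m/s × 86400 s/d = 0.7085 m/d
q = Ki = 0.7085 × 0.0063 = 0.004463 m/d
Average linear velocity = 0.004463 / 0.14 = 0.03188 m/d
Retardation R = 1 + ρ_b·K_d/n = 1 + 1.63×3.8/0.14 = 45.24
Contaminant velocity v_c = v/R = 0.03188/45.24 = 7.047e-4 m/d
t = L/v_c = 50.1/7.047e-4 = 71100 d
   = 71100/365 = 195 yr

195 years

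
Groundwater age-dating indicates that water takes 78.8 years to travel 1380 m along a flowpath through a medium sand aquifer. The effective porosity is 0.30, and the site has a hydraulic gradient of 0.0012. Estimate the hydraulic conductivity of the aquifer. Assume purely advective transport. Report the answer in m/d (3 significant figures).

t = 78.8 years = 28760 d
v = L / t = 1380 / 28760 = 0.04798 m/d
K = v · n / i = 0.04798 × 0.30 / 0.0012 = 12.0 m/d

12.0 m/d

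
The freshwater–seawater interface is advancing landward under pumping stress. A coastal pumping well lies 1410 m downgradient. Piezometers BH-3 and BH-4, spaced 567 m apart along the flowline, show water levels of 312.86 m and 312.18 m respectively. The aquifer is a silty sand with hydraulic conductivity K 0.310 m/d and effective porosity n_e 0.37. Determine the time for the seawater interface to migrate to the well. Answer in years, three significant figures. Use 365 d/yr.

3840 years

Hydraulic gradient i = (312.86 − 312.18) / 567 = 0.68 / 567 = 0.001199
Darcy flux q = K·i = 0.310 × 0.001199 = 3.718e-4 m/d
Seepage velocity v = q / n = 3.718e-4 / 0.37 = 0.001005 m/d
t = L / v = 1410 / 0.001005 = 1.403e6 d
   = 1.403e6 / 365 = 3840 yr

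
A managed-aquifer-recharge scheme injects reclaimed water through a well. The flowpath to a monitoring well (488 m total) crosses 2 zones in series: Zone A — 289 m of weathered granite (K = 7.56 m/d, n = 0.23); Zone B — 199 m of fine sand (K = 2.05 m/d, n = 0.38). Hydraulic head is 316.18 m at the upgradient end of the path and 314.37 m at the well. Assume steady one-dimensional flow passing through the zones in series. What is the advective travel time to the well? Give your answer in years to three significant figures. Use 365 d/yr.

29.1 years

Total head drop ΔH = 316.18 − 314.37 = 1.81 m
Steady 1-D flow in series ⇒ the Darcy flux q is identical in every zone and the zone head losses add (resistances L/K in series).
Σ(L/K) = 289/7.56 + 199/2.05 = 38.23 + 97.07 = 135.3 d
q = ΔH / Σ(L/K) = 1.81 / 135.3 = 0.01338 m/d (same in every zone)
Zone A: v = q/n = 0.01338/0.23 = 0.05816 m/d → t_A = 289/0.05816 = 4969 d
Zone B: v = q/n = 0.01338/0.38 = 0.03520 m/d → t_B = 199/0.03520 = 5653 d
Total t = 4969 + 5653 = 10620 d
   = 10620 / 365 = 29.1 yr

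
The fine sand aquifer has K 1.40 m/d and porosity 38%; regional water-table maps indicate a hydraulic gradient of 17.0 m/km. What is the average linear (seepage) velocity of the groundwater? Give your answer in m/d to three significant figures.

Darcy flux q = K·i = 1.40 × 0.017 = 0.02380 m/d
Average linear velocity = 0.02380 / 0.38 = 0.06263 m/d

0.0626 m/d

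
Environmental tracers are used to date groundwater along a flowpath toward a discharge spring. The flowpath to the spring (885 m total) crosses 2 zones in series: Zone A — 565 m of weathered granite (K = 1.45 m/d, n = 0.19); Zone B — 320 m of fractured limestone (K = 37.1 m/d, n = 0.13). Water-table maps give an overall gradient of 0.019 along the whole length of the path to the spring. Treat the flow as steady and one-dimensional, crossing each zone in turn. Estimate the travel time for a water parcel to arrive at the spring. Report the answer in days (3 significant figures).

3530 days

Steady 1-D flow in series ⇒ the Darcy flux q is identical in every zone and the zone head losses add (resistances L/K in series).
Σ(L/K) = 565/1.45 + 320/37.1 = 389.7 + 8.625 = 398.3 d
K_eq = L_total / Σ(L/K) = 885 / 398.3 = 2.222 m/d
q = K_eq · i = 2.222 × 0.019 = 0.04222 m/d (same in every zone)
Zone A: v = q/n = 0.04222/0.19 = 0.2222 m/d → t_A = 565/0.2222 = 2543 d
Zone B: v = q/n = 0.04222/0.13 = 0.3248 m/d → t_B = 320/0.3248 = 985.3 d
Total t = 2543 + 985.3 = 3528 d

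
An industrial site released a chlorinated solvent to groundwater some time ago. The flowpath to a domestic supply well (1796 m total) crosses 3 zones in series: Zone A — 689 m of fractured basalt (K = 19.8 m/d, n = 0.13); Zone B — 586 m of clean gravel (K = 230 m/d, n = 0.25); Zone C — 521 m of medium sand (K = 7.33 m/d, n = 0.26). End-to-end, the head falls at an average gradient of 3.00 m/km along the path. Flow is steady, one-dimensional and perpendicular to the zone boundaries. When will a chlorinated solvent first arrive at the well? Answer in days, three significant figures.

Continuity: the same q passes through each zone, so ΔH = q·Σ(L_j/K_j) — the zones act as resistances in series.
Σ(L/K) = 689/19.8 + 586/230 + 521/7.33 = 34.80 + 2.548 + 71.08 = 108.4 d
K_eq = L_total / Σ(L/K) = 1796 / 108.4 = 16.56 m/d
q = K_eq · i = 16.56 × 0.0030 = 0.04969 m/d (same in every zone)
Zone A: v = q/n = 0.04969/0.13 = 0.3823 m/d → t_A = 689/0.3823 = 1802 d
Zone B: v = q/n = 0.04969/0.25 = 0.1988 m/d → t_B = 586/0.1988 = 2948 d
Zone C: v = q/n = 0.04969/0.26 = 0.1911 m/d → t_C = 521/0.1911 = 2726 d
Total t = 1802 + 2948 + 2726 = 7476 d

7480 days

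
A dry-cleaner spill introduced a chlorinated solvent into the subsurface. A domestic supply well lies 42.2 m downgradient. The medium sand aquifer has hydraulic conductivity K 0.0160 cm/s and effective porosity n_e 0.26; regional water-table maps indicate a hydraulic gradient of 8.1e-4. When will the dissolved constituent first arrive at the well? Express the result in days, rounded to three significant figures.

K = 0.0160 cm/s × 864 = 13.82 m/d
q = Ki = 13.82 × 8.1e-4 = 0.01120 m/d
Average linear velocity = 0.01120 / 0.26 = 0.04307 m/d
t = L / v = 42.2 / 0.04307 = 979.9 d

980 days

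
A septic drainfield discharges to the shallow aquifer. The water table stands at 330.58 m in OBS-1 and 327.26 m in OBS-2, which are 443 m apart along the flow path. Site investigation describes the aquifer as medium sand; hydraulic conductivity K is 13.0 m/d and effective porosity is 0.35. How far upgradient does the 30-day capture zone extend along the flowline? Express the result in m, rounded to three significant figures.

Hydraulic gradient i = (330.58 − 327.26) / 443 = 3.32 / 443 = 0.007494
Specific discharge q = 13.0 × 0.007494 = 0.09743 m/d
Seepage velocity v = q / n = 0.09743 / 0.35 = 0.2784 m/d
L = v × T = 0.2784 × 30 = 8.351 m

8.35 m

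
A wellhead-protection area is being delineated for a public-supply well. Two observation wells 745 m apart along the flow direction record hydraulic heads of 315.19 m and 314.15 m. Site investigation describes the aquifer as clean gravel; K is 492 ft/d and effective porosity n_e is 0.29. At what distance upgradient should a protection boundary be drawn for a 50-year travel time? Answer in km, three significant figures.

Hydraulic gradient i = (315.19 − 314.15) / 745 = 1.04 / 745 = 0.001396
K = 492 ft/d × 0.3048 = 150.0 m/d
q = Ki = 150.0 × 0.001396 = 0.2093 m/d
Seepage velocity v = q / n = 0.2093 / 0.29 = 0.7219 m/d
T = 50 yr × 365 = 18250 d
L = v × T = 0.7219 × 18250 = 13170 m
   = 13.2 km

13.2 km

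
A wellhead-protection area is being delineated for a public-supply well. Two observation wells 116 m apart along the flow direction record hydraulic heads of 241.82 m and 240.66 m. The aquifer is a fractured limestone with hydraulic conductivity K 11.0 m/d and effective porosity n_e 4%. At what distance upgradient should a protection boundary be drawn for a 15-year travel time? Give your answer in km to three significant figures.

Hydraulic gradient i = (241.82 − 240.66) / 116 = 1.16 / 116 = 0.01000
q = Ki = 11.0 × 0.01000 = 0.1100 m/d
v_s = q/n_e = 0.1100/0.04 = 2.750 m/d
T = 15 yr × 365 = 5475 d
L = v × T = 2.750 × 5475 = 15060 m
   = 15.1 km

15.1 km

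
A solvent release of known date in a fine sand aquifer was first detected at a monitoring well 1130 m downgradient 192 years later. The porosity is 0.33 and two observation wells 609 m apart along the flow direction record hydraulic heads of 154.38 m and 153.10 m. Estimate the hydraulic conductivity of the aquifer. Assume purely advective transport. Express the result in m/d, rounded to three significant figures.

2.53 m/d

Hydraulic gradient i = (154.38 − 153.10) / 609 = 1.28 / 609 = 0.002102
t = 192 years = 70080 d
v = L / t = 1130 / 70080 = 0.01612 m/d
K = v · n / i = 0.01612 × 0.33 / 0.002102 = 2.53 m/d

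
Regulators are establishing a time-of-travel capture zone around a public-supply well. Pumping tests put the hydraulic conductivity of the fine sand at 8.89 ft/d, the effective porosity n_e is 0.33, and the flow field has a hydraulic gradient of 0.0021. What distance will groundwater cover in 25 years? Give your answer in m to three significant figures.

157 m

K = 8.89 ft/d × 0.3048 = 2.710 m/d
Darcy flux q = K·i = 2.710 × 0.0021 = 0.005690 m/d
v = Ki/n = 2.710·0.0021/0.33 = 0.01724 m/d
T = 25 yr × 365 = 9125 d
L = v × T = 0.01724 × 9125 = 157.3 m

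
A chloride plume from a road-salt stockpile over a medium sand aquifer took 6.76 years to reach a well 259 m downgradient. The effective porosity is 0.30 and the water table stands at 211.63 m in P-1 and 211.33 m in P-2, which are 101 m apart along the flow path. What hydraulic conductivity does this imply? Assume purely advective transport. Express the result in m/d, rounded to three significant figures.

Hydraulic gradient i = (211.63 − 211.33) / 101 = 0.30 / 101 = 0.002970
t = 6.76 years = 2467 d
v = L / t = 259 / 2467 = 0.1050 m/d
K = v · n / i = 0.1050 × 0.30 / 0.002970 = 10.6 m/d

10.6 m/d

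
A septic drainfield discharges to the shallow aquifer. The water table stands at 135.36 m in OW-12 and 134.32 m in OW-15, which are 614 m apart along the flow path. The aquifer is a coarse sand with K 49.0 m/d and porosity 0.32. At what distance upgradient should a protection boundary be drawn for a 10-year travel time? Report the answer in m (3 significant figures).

947 m

Hydraulic gradient i = (135.36 − 134.32) / 614 = 1.04 / 614 = 0.001694
Specific discharge q = 49.0 × 0.001694 = 0.08300 m/d
v = Ki/n = 49.0·0.001694/0.32 = 0.2594 m/d
T = 10 yr × 365 = 3650 d
L = v × T = 0.2594 × 3650 = 946.7 m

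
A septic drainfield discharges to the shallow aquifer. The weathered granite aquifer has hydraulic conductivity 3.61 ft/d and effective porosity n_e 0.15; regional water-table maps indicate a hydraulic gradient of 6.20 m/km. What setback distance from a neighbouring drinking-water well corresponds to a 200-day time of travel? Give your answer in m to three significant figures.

9.10 m

K = 3.61 ft/d × 0.3048 = 1.100 m/d
Darcy flux q = K·i = 1.100 × 0.0062 = 0.006822 m/d
v = Ki/n = 1.100·0.0062/0.15 = 0.04548 m/d
L = v × T = 0.04548 × 200 = 9.096 m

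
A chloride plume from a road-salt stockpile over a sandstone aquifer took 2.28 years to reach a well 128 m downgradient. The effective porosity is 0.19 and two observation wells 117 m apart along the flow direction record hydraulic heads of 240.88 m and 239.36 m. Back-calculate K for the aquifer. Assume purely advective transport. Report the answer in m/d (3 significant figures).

2.25 m/d

Hydraulic gradient i = (240.88 − 239.36) / 117 = 1.52 / 117 = 0.01299
t = 2.28 years = 832.2 d
v = L / t = 128 / 832.2 = 0.1538 m/d
K = v · n / i = 0.1538 × 0.19 / 0.01299 = 2.25 m/d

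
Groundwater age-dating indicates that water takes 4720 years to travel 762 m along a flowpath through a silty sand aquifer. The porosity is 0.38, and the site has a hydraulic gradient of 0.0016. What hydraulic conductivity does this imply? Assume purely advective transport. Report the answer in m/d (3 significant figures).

t = 4720 years = 1.723e6 d
v = L / t = 762 / 1.723e6 = 4.423e-4 m/d
K = v · n / i = 4.423e-4 × 0.38 / 0.0016 = 0.105 m/d

0.105 m/d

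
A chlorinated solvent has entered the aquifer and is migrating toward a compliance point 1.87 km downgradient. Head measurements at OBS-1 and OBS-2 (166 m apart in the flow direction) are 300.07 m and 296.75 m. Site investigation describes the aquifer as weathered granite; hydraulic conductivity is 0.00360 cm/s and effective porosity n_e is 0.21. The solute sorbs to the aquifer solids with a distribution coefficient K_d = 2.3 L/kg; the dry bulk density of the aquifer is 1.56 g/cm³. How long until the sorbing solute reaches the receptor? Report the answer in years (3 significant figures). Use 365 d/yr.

Hydraulic gradient i = (300.07 − 296.75) / 166 = 3.32 / 166 = 0.02000
K = 0.00360 cm/s × 864 = 3.110 m/d
Specific discharge q = 3.110 × 0.02000 = 0.06221 m/d
v_s = q/n_e = 0.06221/0.21 = 0.2962 m/d
Retardation R = 1 + ρ_b·K_d/n = 1 + 1.56×2.3/0.21 = 18.09
Contaminant velocity v_c = v/R = 0.2962/18.09 = 0.01638 m/d
L = 1.87 km = 1870 m
t = L/v_c = 1870/0.01638 = 114200 d
   = 114200/365 = 313 yr

313 years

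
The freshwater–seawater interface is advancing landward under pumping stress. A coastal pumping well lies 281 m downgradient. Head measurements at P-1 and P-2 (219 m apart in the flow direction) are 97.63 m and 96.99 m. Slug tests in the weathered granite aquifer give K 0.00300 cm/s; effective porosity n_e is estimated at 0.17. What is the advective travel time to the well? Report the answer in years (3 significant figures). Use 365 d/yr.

Hydraulic gradient i = (97.63 − 96.99) / 219 = 0.64 / 219 = 0.002922
K = 0.00300 cm/s × 864 = 2.592 m/d
Darcy flux q = K·i = 2.592 × 0.002922 = 0.007575 m/d
v = Ki/n = 2.592·0.002922/0.17 = 0.04456 m/d
t = L / v = 281 / 0.04456 = 6306 d
   = 6306 / 365 = 17.3 yr

17.3 years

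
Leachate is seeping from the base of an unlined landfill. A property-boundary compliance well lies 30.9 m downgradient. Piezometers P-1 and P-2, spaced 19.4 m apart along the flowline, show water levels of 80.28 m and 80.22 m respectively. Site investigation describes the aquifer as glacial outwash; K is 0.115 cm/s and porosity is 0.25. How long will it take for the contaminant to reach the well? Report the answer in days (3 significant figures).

Hydraulic gradient i = (80.28 − 80.22) / 19.4 = 0.06 / 19.4 = 0.003093
K = 0.115 cm/s × 864 = 99.36 m/d
q = Ki = 99.36 × 0.003093 = 0.3073 m/d
v = Ki/n = 99.36·0.003093/0.25 = 1.229 m/d
t = L / v = 30.9 / 1.229 = 25.14 d

25.1 days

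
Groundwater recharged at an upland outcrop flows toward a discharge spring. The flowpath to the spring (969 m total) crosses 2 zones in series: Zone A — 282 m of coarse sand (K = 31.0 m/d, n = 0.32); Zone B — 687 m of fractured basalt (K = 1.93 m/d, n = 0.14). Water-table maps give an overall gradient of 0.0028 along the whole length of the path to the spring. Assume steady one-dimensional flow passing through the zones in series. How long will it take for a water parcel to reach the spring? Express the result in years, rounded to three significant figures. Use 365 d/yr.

Continuity: the same q passes through each zone, so ΔH = q·Σ(L_j/K_j) — the zones act as resistances in series.
Σ(L/K) = 282/31.0 + 687/1.93 = 9.097 + 356.0 = 365.1 d
K_eq = L_total / Σ(L/K) = 969 / 365.1 = 2.654 m/d
q = K_eq · i = 2.654 × 0.0028 = 0.007432 m/d (same in every zone)
Zone A: v = q/n = 0.007432/0.32 = 0.02323 m/d → t_A = 282/0.02323 = 12140 d
Zone B: v = q/n = 0.007432/0.14 = 0.05309 m/d → t_B = 687/0.05309 = 12940 d
Total t = 12140 + 12940 = 25080 d
   = 25080 / 365 = 68.7 yr

68.7 years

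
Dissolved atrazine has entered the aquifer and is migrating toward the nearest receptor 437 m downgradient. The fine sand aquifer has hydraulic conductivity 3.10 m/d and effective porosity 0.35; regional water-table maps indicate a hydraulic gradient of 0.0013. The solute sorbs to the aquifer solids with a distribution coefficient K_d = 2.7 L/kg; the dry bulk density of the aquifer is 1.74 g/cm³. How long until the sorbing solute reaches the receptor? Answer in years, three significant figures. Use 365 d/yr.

q = Ki = 3.10 × 0.0013 = 0.004030 m/d
v_s = q/n_e = 0.004030/0.35 = 0.01151 m/d
Retardation R = 1 + ρ_b·K_d/n = 1 + 1.74×2.7/0.35 = 14.42
Contaminant velocity v_c = v/R = 0.01151/14.42 = 7.983e-4 m/d
t = L/v_c = 437/7.983e-4 = 547400 d
   = 547400/365 = 1500 yr

1500 years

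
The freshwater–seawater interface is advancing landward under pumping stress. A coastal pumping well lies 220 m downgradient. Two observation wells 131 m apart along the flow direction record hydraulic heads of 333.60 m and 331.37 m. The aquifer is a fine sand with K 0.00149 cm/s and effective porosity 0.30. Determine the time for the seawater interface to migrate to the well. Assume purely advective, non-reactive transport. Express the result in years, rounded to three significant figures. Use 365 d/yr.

8.25 years

Hydraulic gradient i = (333.60 − 331.37) / 131 = 2.23 / 131 = 0.01702
K = 0.00149 cm/s × 864 = 1.287 m/d
Specific discharge q = 1.287 × 0.01702 = 0.02191 m/d
v_s = q/n_e = 0.02191/0.30 = 0.07305 m/d
t = L / v = 220 / 0.07305 = 3012 d
   = 3012 / 365 = 8.25 yr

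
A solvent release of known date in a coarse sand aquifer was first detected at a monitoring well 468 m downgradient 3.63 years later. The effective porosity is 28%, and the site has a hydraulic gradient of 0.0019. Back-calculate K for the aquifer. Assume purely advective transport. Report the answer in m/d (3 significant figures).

52.1 m/d

t = 3.63 years = 1325 d
v = L / t = 468 / 1325 = 0.3532 m/d
K = v · n / i = 0.3532 × 0.28 / 0.0019 = 52.1 m/d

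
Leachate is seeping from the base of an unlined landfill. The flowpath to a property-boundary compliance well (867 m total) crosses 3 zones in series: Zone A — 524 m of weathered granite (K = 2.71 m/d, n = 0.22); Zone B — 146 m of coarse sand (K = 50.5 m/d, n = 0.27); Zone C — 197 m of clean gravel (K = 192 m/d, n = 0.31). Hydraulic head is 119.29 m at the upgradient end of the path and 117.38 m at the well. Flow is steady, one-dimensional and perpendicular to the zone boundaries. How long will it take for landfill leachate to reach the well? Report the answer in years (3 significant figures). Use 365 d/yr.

Total head drop ΔH = 119.29 − 117.38 = 1.91 m
Steady 1-D flow in series ⇒ the Darcy flux q is identical in every zone and the zone head losses add (resistances L/K in series).
Σ(L/K) = 524/2.71 + 146/50.5 + 197/192 = 193.4 + 2.891 + 1.026 = 197.3 d
q = ΔH / Σ(L/K) = 1.91 / 197.3 = 0.009682 m/d (same in every zone)
Zone A: v = q/n = 0.009682/0.22 = 0.04401 m/d → t_A = 524/0.04401 = 11910 d
Zone B: v = q/n = 0.009682/0.27 = 0.03586 m/d → t_B = 146/0.03586 = 4072 d
Zone C: v = q/n = 0.009682/0.31 = 0.03123 m/d → t_C = 197/0.03123 = 6308 d
Total t = 11910 + 4072 + 6308 = 22290 d
   = 22290 / 365 = 61.1 yr

61.1 years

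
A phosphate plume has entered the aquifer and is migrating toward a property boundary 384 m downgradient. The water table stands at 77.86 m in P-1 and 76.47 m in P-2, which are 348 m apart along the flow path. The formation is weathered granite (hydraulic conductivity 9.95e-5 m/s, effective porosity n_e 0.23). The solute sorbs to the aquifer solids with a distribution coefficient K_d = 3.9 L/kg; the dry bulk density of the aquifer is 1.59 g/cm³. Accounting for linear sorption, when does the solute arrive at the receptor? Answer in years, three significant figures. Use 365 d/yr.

197 years

Hydraulic gradient i = (77.86 − 76.47) / 348 = 1.39 / 348 = 0.003994
K = 9.95e-5 m/s × 86400 s/d = 8.597 m/d
q = Ki = 8.597 × 0.003994 = 0.03434 m/d
Seepage velocity v = q / n = 0.03434 / 0.23 = 0.1493 m/d
Retardation R = 1 + ρ_b·K_d/n = 1 + 1.59×3.9/0.23 = 27.96
Contaminant velocity v_c = v/R = 0.1493/27.96 = 0.005339 m/d
t = L/v_c = 384/0.005339 = 71920 d
   = 71920/365 = 197 yr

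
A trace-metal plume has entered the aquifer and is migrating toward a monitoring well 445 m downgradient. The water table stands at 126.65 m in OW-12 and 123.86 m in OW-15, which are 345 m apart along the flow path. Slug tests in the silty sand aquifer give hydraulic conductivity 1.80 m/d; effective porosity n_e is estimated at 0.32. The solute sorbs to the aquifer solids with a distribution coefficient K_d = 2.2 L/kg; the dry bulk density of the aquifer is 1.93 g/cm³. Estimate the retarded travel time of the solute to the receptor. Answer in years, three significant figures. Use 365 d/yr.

382 years

Hydraulic gradient i = (126.65 − 123.86) / 345 = 2.79 / 345 = 0.008087
Specific discharge q = 1.80 × 0.008087 = 0.01456 m/d
Average linear velocity = 0.01456 / 0.32 = 0.04549 m/d
Retardation R = 1 + ρ_b·K_d/n = 1 + 1.93×2.2/0.32 = 14.27
Contaminant velocity v_c = v/R = 0.04549/14.27 = 0.003188 m/d
t = L/v_c = 445/0.003188 = 139600 d
   = 139600/365 = 382 yr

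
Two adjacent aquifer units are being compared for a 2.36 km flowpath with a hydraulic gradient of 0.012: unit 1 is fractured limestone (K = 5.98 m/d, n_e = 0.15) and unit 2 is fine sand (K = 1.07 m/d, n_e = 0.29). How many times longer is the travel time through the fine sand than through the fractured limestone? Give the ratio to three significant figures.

Unit 1 (fractured limestone): v = 5.98×0.012/0.15 = 0.4784 m/d, t = 2360/0.4784 = 4933 d
Unit 2 (fine sand): v = 1.07×0.012/0.29 = 0.04428 m/d, t = 2360/0.04428 = 53300 d
t(fine sand) / t(fractured limestone) = 53300/4933 = 10.8

10.8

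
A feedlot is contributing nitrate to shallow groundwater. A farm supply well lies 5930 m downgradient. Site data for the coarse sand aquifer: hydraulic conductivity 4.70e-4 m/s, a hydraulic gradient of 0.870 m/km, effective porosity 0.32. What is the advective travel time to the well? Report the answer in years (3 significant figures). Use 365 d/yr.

147 years

K = 4.70e-4 m/s × 86400 s/d = 40.61 m/d
Specific discharge q = 40.61 × 8.7e-4 = 0.03533 m/d
Seepage velocity v = q / n = 0.03533 / 0.32 = 0.1104 m/d
t = L / v = 5930 / 0.1104 = 53710 d
   = 53710 / 365 = 147 yr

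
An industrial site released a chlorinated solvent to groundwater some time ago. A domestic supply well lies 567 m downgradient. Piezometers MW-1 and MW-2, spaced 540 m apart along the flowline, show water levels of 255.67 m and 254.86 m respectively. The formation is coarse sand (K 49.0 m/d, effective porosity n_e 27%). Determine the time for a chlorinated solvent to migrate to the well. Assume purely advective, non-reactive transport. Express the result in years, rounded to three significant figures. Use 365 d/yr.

Hydraulic gradient i = (255.67 − 254.86) / 540 = 0.81 / 540 = 0.001500
Darcy flux q = K·i = 49.0 × 0.001500 = 0.07350 m/d
v_s = q/n_e = 0.07350/0.27 = 0.2722 m/d
t = L / v = 567 / 0.2722 = 2083 d
   = 2083 / 365 = 5.71 yr

5.71 years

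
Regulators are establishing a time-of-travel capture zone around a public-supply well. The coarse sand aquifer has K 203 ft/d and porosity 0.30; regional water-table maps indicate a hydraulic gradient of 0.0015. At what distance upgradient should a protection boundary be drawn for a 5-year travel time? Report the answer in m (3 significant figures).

K = 203 ft/d × 0.3048 = 61.87 m/d
q = Ki = 61.87 × 0.0015 = 0.09281 m/d
Average linear velocity = 0.09281 / 0.30 = 0.3094 m/d
T = 5 yr × 365 = 1825 d
L = v × T = 0.3094 × 1825 = 564.6 m

565 m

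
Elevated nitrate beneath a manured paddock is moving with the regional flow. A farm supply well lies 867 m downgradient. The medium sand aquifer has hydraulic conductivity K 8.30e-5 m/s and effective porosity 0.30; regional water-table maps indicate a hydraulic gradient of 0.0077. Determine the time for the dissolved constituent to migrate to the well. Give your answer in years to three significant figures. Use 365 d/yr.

K = 8.30e-5 m/s × 86400 s/d = 7.171 m/d
Specific discharge q = 7.171 × 0.0077 = 0.05522 m/d
v = Ki/n = 7.171·0.0077/0.30 = 0.1841 m/d
t = L / v = 867 / 0.1841 = 4710 d
   = 4710 / 365 = 12.9 yr

12.9 years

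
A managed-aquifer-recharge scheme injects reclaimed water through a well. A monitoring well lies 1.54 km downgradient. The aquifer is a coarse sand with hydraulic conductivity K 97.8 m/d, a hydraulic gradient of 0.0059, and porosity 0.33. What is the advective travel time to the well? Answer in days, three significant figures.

Darcy flux q = K·i = 97.8 × 0.0059 = 0.5770 m/d
v = Ki/n = 97.8·0.0059/0.33 = 1.749 m/d
L = 1.54 km = 1540 m
t = L / v = 1540 / 1.749 = 880.7 d

881 days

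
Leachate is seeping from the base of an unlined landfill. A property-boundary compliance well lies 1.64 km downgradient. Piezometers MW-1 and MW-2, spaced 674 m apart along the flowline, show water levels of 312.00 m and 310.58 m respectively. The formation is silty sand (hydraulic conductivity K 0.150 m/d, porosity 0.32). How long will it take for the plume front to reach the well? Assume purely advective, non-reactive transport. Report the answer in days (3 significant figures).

Hydraulic gradient i = (312.00 − 310.58) / 674 = 1.42 / 674 = 0.002107
Specific discharge q = 0.150 × 0.002107 = 3.160e-4 m/d
v = Ki/n = 0.150·0.002107/0.32 = 9.876e-4 m/d
L = 1.64 km = 1640 m
t = L / v = 1640 / 9.876e-4 = 1.661e6 d

1.66e6 days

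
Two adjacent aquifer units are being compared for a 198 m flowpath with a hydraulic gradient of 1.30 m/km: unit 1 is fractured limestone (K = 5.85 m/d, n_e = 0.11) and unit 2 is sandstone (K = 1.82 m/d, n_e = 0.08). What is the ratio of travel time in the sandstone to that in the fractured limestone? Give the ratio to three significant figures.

2.34

Unit 1 (fractured limestone): v = 5.85×0.0013/0.11 = 0.06914 m/d, t = 198/0.06914 = 2864 d
Unit 2 (sandstone): v = 1.82×0.0013/0.08 = 0.02958 m/d, t = 198/0.02958 = 6695 d
t(sandstone) / t(fractured limestone) = 6695/2864 = 2.34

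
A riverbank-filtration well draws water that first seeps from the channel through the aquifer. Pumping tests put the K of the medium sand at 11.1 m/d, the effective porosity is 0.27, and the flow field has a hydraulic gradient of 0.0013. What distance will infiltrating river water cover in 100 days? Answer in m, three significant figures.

5.34 m

q = Ki = 11.1 × 0.0013 = 0.01443 m/d
v_s = q/n_e = 0.01443/0.27 = 0.05344 m/d
L = v × T = 0.05344 × 100 = 5.344 m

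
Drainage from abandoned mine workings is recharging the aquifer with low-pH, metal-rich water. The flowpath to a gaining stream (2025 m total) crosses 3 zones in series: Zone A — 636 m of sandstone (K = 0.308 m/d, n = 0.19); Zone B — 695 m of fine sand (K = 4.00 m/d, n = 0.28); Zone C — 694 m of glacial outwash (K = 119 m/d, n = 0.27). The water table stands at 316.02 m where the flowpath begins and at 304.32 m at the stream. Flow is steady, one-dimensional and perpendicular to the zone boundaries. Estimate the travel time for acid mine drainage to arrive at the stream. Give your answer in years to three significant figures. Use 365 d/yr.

264 years

Total head drop ΔH = 316.02 − 304.32 = 11.70 m
Steady 1-D flow in series ⇒ the Darcy flux q is identical in every zone and the zone head losses add (resistances L/K in series).
Σ(L/K) = 636/0.308 + 695/4.00 + 694/119 = 2065 + 173.8 + 5.832 = 2245 d
q = ΔH / Σ(L/K) = 11.70 / 2245 = 0.005213 m/d (same in every zone)
Zone A: v = q/n = 0.005213/0.19 = 0.02744 m/d → t_A = 636/0.02744 = 23180 d
Zone B: v = q/n = 0.005213/0.28 = 0.01862 m/d → t_B = 695/0.01862 = 37330 d
Zone C: v = q/n = 0.005213/0.27 = 0.01931 m/d → t_C = 694/0.01931 = 35950 d
Total t = 23180 + 37330 + 35950 = 96460 d
   = 96460 / 365 = 264 yr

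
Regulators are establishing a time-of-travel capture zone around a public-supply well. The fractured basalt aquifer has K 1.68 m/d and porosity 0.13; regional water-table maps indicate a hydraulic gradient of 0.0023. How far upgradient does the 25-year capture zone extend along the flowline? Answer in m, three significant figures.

271 m

Darcy flux q = K·i = 1.68 × 0.0023 = 0.003864 m/d
v = Ki/n = 1.68·0.0023/0.13 = 0.02972 m/d
T = 25 yr × 365 = 9125 d
L = v × T = 0.02972 × 9125 = 271.2 m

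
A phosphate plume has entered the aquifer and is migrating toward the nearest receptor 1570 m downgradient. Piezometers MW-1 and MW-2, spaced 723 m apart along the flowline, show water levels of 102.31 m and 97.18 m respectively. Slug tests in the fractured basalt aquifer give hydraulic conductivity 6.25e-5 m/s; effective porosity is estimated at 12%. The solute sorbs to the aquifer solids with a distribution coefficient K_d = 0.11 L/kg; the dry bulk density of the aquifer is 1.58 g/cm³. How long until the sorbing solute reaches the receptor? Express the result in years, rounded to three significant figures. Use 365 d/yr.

33.0 years

Hydraulic gradient i = (102.31 − 97.18) / 723 = 5.13 / 723 = 0.007095
K = 6.25e-5 m/s × 86400 s/d = 5.400 m/d
q = Ki = 5.400 × 0.007095 = 0.03832 m/d
v = Ki/n = 5.400·0.007095/0.12 = 0.3193 m/d
Retardation R = 1 + ρ_b·K_d/n = 1 + 1.58×0.11/0.12 = 2.448
Contaminant velocity v_c = v/R = 0.3193/2.448 = 0.1304 m/d
t = L/v_c = 1570/0.1304 = 12040 d
   = 12040/365 = 33.0 yr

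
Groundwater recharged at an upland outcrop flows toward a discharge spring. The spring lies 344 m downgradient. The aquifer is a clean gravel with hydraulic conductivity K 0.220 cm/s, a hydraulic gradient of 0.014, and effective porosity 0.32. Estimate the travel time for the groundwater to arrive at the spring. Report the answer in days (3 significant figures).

K = 0.220 cm/s × 864 = 190.1 m/d
Specific discharge q = 190.1 × 0.014 = 2.661 m/d
v = Ki/n = 190.1·0.014/0.32 = 8.316 m/d
t = L / v = 344 / 8.316 = 41.37 d

41.4 days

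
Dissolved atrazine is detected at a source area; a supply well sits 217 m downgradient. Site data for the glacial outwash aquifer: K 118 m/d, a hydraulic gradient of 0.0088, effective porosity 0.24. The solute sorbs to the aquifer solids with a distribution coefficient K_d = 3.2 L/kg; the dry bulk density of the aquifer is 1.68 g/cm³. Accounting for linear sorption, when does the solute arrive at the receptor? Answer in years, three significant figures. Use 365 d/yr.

q = Ki = 118 × 0.0088 = 1.038 m/d
v = Ki/n = 118·0.0088/0.24 = 4.327 m/d
Retardation R = 1 + ρ_b·K_d/n = 1 + 1.68×3.2/0.24 = 23.40
Contaminant velocity v_c = v/R = 4.327/23.40 = 0.1849 m/d
t = L/v_c = 217/0.1849 = 1174 d
   = 1174/365 = 3.22 yr

3.22 years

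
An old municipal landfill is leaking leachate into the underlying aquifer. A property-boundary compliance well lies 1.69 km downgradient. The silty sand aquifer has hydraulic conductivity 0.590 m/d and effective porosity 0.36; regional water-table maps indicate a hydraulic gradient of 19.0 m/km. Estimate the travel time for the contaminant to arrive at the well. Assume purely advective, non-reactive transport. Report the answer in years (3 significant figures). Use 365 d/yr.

149 years

Darcy flux q = K·i = 0.590 × 0.019 = 0.01121 m/d
v = Ki/n = 0.590·0.019/0.36 = 0.03114 m/d
L = 1.69 km = 1690 m
t = L / v = 1690 / 0.03114 = 54270 d
   = 54270 / 365 = 149 yr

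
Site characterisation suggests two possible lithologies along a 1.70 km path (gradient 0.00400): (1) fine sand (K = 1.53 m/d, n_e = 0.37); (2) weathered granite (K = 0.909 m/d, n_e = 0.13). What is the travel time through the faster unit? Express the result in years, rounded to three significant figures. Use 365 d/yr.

Unit 1 (fine sand): v = 1.53×0.0040/0.37 = 0.01654 m/d, t = 1700/0.01654 = 102800 d
Unit 2 (weathered granite): v = 0.909×0.0040/0.13 = 0.02797 m/d, t = 1700/0.02797 = 60780 d
Faster: 60780 d / 365 = 167 yr

167 years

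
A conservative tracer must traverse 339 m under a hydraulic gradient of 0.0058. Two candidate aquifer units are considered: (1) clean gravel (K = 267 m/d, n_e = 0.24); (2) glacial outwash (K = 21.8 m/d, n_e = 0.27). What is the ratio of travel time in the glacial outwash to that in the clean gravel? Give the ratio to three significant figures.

Unit 1 (clean gravel): v = 267×0.0058/0.24 = 6.453 m/d, t = 339/6.453 = 52.54 d
Unit 2 (glacial outwash): v = 21.8×0.0058/0.27 = 0.4683 m/d, t = 339/0.4683 = 723.9 d
t(glacial outwash) / t(clean gravel) = 723.9/52.54 = 13.8

13.8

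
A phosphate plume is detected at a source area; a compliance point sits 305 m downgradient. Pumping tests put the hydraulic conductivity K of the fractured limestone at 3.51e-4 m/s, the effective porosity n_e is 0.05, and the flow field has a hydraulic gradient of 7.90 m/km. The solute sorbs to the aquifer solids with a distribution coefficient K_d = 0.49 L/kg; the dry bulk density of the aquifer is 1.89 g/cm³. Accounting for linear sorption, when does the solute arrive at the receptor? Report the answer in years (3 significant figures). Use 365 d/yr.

K = 3.51e-4 m/s × 86400 s/d = 30.33 m/d
Darcy flux q = K·i = 30.33 × 0.0079 = 0.2396 m/d
Seepage velocity v = q / n = 0.2396 / 0.05 = 4.792 m/d
Retardation R = 1 + ρ_b·K_d/n = 1 + 1.89×0.49/0.05 = 19.52
Contaminant velocity v_c = v/R = 4.792/19.52 = 0.2454 m/d
t = L/v_c = 305/0.2454 = 1243 d
   = 1243/365 = 3.40 yr

3.40 years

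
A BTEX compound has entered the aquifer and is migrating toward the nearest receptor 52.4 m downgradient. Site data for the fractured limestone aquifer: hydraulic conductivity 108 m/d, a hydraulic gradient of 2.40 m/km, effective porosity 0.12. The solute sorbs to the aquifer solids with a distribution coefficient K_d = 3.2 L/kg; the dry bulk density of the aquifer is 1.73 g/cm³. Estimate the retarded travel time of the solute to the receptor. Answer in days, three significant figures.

Darcy flux q = K·i = 108 × 0.0024 = 0.2592 m/d
v_s = q/n_e = 0.2592/0.12 = 2.160 m/d
Retardation R = 1 + ρ_b·K_d/n = 1 + 1.73×3.2/0.12 = 47.13
Contaminant velocity v_c = v/R = 2.160/47.13 = 0.04583 m/d
t = L/v_c = 52.4/0.04583 = 1143 d

1140 days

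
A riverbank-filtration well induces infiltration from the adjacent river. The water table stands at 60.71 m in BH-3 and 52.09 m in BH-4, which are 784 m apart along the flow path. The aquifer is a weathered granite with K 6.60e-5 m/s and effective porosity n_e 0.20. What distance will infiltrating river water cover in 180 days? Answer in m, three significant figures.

56.4 m

Hydraulic gradient i = (60.71 − 52.09) / 784 = 8.62 / 784 = 0.01099
K = 6.60e-5 m/s × 86400 s/d = 5.702 m/d
q = Ki = 5.702 × 0.01099 = 0.06270 m/d
Average linear velocity = 0.06270 / 0.20 = 0.3135 m/d
L = v × T = 0.3135 × 180 = 56.43 m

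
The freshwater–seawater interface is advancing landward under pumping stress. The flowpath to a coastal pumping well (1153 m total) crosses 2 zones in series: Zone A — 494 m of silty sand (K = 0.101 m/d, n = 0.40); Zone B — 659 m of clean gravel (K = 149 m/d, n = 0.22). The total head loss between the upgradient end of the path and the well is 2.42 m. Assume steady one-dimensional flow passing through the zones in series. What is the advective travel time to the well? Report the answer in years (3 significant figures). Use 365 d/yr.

Steady 1-D flow in series ⇒ the Darcy flux q is identical in every zone and the zone head losses add (resistances L/K in series).
Σ(L/K) = 494/0.101 + 659/149 = 4891 + 4.423 = 4896 d
q = ΔH / Σ(L/K) = 2.42 / 4896 = 4.943e-4 m/d (same in every zone)
Zone A: v = q/n = 4.943e-4/0.40 = 0.001236 m/d → t_A = 494/0.001236 = 399700 d
Zone B: v = q/n = 4.943e-4/0.22 = 0.002247 m/d → t_B = 659/0.002247 = 293300 d
Total t = 399700 + 293300 = 693000 d
   = 693000 / 365 = 1900 yr

1900 years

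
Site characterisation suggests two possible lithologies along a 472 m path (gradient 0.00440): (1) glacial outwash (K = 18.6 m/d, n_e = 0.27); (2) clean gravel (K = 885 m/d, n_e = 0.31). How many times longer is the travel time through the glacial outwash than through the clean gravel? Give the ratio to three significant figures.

41.4

Unit 1 (glacial outwash): v = 18.6×0.0044/0.27 = 0.3031 m/d, t = 472/0.3031 = 1557 d
Unit 2 (clean gravel): v = 885×0.0044/0.31 = 12.56 m/d, t = 472/12.56 = 37.58 d
t(glacial outwash) / t(clean gravel) = 1557/37.58 = 41.4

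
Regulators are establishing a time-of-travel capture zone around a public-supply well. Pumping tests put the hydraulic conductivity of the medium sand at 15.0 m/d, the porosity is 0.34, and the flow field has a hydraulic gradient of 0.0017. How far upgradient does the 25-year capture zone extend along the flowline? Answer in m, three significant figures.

684 m

Specific discharge q = 15.0 × 0.0017 = 0.02550 m/d
Average linear velocity = 0.02550 / 0.34 = 0.07500 m/d
T = 25 yr × 365 = 9125 d
L = v × T = 0.07500 × 9125 = 684.4 m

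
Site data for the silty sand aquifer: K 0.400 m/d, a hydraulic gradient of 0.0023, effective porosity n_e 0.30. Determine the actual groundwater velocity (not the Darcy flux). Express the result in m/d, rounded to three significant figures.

0.00307 m/d

Specific discharge q = 0.400 × 0.0023 = 9.200e-4 m/d
Average linear velocity = 9.200e-4 / 0.30 = 0.003067 m/d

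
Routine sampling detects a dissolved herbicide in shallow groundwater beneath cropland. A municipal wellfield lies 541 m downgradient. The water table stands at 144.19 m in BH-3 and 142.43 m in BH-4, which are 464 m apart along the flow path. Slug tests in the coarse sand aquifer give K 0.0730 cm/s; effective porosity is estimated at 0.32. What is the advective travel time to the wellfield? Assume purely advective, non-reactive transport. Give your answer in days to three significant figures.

724 days

Hydraulic gradient i = (144.19 − 142.43) / 464 = 1.76 / 464 = 0.003793
K = 0.0730 cm/s × 864 = 63.07 m/d
Specific discharge q = 63.07 × 0.003793 = 0.2392 m/d
Seepage velocity v = q / n = 0.2392 / 0.32 = 0.7476 m/d
t = L / v = 541 / 0.7476 = 723.6 d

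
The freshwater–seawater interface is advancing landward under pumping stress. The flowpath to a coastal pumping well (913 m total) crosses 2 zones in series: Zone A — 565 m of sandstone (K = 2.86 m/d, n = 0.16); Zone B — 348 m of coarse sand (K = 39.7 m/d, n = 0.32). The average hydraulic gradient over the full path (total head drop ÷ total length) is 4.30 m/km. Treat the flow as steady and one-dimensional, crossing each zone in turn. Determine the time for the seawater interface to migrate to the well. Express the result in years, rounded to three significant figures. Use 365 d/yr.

29.0 years

Continuity: the same q passes through each zone, so ΔH = q·Σ(L_j/K_j) — the zones act as resistances in series.
Σ(L/K) = 565/2.86 + 348/39.7 = 197.6 + 8.766 = 206.3 d
K_eq = L_total / Σ(L/K) = 913 / 206.3 = 4.425 m/d
q = K_eq · i = 4.425 × 0.0043 = 0.01903 m/d (same in every zone)
Zone A: v = q/n = 0.01903/0.16 = 0.1189 m/d → t_A = 565/0.1189 = 4751 d
Zone B: v = q/n = 0.01903/0.32 = 0.05946 m/d → t_B = 348/0.05946 = 5852 d
Total t = 4751 + 5852 = 10600 d
   = 10600 / 365 = 29.0 yr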